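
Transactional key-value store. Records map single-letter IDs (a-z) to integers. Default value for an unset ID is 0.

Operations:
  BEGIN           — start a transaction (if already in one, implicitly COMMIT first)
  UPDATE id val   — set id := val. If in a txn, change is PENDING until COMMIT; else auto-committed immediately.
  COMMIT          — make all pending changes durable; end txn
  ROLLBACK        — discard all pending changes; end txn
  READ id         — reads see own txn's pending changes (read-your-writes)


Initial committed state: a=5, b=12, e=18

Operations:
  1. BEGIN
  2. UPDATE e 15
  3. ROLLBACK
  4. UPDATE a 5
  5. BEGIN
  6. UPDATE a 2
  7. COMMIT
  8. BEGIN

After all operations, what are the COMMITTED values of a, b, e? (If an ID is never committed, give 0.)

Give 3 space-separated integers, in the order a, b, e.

Initial committed: {a=5, b=12, e=18}
Op 1: BEGIN: in_txn=True, pending={}
Op 2: UPDATE e=15 (pending; pending now {e=15})
Op 3: ROLLBACK: discarded pending ['e']; in_txn=False
Op 4: UPDATE a=5 (auto-commit; committed a=5)
Op 5: BEGIN: in_txn=True, pending={}
Op 6: UPDATE a=2 (pending; pending now {a=2})
Op 7: COMMIT: merged ['a'] into committed; committed now {a=2, b=12, e=18}
Op 8: BEGIN: in_txn=True, pending={}
Final committed: {a=2, b=12, e=18}

Answer: 2 12 18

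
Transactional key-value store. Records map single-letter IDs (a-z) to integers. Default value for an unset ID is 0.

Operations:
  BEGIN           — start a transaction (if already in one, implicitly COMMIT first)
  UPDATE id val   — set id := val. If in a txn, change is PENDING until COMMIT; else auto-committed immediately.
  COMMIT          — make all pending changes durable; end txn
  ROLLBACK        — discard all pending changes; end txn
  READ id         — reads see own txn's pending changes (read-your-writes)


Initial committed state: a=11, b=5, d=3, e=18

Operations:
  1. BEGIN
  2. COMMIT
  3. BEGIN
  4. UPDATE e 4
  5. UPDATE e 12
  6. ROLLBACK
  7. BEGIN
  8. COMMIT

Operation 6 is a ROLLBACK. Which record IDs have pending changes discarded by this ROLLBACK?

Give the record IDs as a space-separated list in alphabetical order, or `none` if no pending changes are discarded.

Initial committed: {a=11, b=5, d=3, e=18}
Op 1: BEGIN: in_txn=True, pending={}
Op 2: COMMIT: merged [] into committed; committed now {a=11, b=5, d=3, e=18}
Op 3: BEGIN: in_txn=True, pending={}
Op 4: UPDATE e=4 (pending; pending now {e=4})
Op 5: UPDATE e=12 (pending; pending now {e=12})
Op 6: ROLLBACK: discarded pending ['e']; in_txn=False
Op 7: BEGIN: in_txn=True, pending={}
Op 8: COMMIT: merged [] into committed; committed now {a=11, b=5, d=3, e=18}
ROLLBACK at op 6 discards: ['e']

Answer: e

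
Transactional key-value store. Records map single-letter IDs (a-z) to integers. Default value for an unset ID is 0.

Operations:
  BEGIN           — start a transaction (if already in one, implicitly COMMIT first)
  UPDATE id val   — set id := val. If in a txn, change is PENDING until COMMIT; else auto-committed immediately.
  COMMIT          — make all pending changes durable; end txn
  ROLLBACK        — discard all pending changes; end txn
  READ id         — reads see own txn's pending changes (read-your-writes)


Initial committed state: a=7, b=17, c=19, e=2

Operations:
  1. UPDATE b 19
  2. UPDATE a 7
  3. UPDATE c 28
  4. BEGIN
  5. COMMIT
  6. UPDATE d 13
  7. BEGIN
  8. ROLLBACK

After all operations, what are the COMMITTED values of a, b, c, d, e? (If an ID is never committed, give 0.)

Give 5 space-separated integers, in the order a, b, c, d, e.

Answer: 7 19 28 13 2

Derivation:
Initial committed: {a=7, b=17, c=19, e=2}
Op 1: UPDATE b=19 (auto-commit; committed b=19)
Op 2: UPDATE a=7 (auto-commit; committed a=7)
Op 3: UPDATE c=28 (auto-commit; committed c=28)
Op 4: BEGIN: in_txn=True, pending={}
Op 5: COMMIT: merged [] into committed; committed now {a=7, b=19, c=28, e=2}
Op 6: UPDATE d=13 (auto-commit; committed d=13)
Op 7: BEGIN: in_txn=True, pending={}
Op 8: ROLLBACK: discarded pending []; in_txn=False
Final committed: {a=7, b=19, c=28, d=13, e=2}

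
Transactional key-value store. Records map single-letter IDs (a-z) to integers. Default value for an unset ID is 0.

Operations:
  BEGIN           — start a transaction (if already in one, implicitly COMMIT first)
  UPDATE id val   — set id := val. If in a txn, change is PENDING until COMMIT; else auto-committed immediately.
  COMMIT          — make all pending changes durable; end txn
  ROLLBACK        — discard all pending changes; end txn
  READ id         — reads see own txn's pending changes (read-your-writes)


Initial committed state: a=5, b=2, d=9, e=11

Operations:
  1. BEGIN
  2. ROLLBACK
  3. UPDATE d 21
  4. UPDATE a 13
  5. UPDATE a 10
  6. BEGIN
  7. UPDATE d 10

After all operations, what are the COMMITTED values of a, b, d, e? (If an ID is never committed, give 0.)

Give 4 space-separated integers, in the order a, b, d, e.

Answer: 10 2 21 11

Derivation:
Initial committed: {a=5, b=2, d=9, e=11}
Op 1: BEGIN: in_txn=True, pending={}
Op 2: ROLLBACK: discarded pending []; in_txn=False
Op 3: UPDATE d=21 (auto-commit; committed d=21)
Op 4: UPDATE a=13 (auto-commit; committed a=13)
Op 5: UPDATE a=10 (auto-commit; committed a=10)
Op 6: BEGIN: in_txn=True, pending={}
Op 7: UPDATE d=10 (pending; pending now {d=10})
Final committed: {a=10, b=2, d=21, e=11}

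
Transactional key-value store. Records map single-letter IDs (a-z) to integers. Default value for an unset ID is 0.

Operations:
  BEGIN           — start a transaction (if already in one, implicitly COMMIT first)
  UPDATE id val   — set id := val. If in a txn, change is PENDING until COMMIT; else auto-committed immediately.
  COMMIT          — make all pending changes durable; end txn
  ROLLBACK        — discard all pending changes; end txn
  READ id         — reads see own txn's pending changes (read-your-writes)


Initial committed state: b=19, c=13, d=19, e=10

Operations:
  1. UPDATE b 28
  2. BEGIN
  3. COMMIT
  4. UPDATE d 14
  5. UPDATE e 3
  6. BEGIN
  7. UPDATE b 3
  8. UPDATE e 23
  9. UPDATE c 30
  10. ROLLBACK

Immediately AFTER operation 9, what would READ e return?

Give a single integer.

Initial committed: {b=19, c=13, d=19, e=10}
Op 1: UPDATE b=28 (auto-commit; committed b=28)
Op 2: BEGIN: in_txn=True, pending={}
Op 3: COMMIT: merged [] into committed; committed now {b=28, c=13, d=19, e=10}
Op 4: UPDATE d=14 (auto-commit; committed d=14)
Op 5: UPDATE e=3 (auto-commit; committed e=3)
Op 6: BEGIN: in_txn=True, pending={}
Op 7: UPDATE b=3 (pending; pending now {b=3})
Op 8: UPDATE e=23 (pending; pending now {b=3, e=23})
Op 9: UPDATE c=30 (pending; pending now {b=3, c=30, e=23})
After op 9: visible(e) = 23 (pending={b=3, c=30, e=23}, committed={b=28, c=13, d=14, e=3})

Answer: 23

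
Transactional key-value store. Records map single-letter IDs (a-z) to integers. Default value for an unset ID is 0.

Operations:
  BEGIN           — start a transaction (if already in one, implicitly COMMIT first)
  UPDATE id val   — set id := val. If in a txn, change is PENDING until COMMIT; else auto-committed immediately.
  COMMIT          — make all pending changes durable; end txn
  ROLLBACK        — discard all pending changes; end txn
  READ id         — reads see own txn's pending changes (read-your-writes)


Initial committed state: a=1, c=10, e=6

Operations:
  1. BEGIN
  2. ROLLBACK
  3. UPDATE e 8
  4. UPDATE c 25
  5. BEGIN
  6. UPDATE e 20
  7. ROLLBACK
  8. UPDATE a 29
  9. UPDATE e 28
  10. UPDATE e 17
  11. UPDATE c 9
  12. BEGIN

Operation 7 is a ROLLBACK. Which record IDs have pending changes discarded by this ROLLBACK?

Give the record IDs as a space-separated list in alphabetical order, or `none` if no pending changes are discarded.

Answer: e

Derivation:
Initial committed: {a=1, c=10, e=6}
Op 1: BEGIN: in_txn=True, pending={}
Op 2: ROLLBACK: discarded pending []; in_txn=False
Op 3: UPDATE e=8 (auto-commit; committed e=8)
Op 4: UPDATE c=25 (auto-commit; committed c=25)
Op 5: BEGIN: in_txn=True, pending={}
Op 6: UPDATE e=20 (pending; pending now {e=20})
Op 7: ROLLBACK: discarded pending ['e']; in_txn=False
Op 8: UPDATE a=29 (auto-commit; committed a=29)
Op 9: UPDATE e=28 (auto-commit; committed e=28)
Op 10: UPDATE e=17 (auto-commit; committed e=17)
Op 11: UPDATE c=9 (auto-commit; committed c=9)
Op 12: BEGIN: in_txn=True, pending={}
ROLLBACK at op 7 discards: ['e']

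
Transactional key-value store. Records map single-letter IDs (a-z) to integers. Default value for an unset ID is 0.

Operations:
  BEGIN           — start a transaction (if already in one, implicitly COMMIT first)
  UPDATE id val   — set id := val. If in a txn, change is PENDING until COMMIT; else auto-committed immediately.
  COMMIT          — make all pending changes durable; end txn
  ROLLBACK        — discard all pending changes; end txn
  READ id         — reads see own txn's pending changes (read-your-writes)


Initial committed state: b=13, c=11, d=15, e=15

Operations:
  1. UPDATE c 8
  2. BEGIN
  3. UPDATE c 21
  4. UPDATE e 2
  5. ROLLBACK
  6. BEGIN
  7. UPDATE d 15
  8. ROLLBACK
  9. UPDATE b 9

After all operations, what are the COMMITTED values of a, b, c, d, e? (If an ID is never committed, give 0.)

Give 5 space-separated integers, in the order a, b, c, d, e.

Initial committed: {b=13, c=11, d=15, e=15}
Op 1: UPDATE c=8 (auto-commit; committed c=8)
Op 2: BEGIN: in_txn=True, pending={}
Op 3: UPDATE c=21 (pending; pending now {c=21})
Op 4: UPDATE e=2 (pending; pending now {c=21, e=2})
Op 5: ROLLBACK: discarded pending ['c', 'e']; in_txn=False
Op 6: BEGIN: in_txn=True, pending={}
Op 7: UPDATE d=15 (pending; pending now {d=15})
Op 8: ROLLBACK: discarded pending ['d']; in_txn=False
Op 9: UPDATE b=9 (auto-commit; committed b=9)
Final committed: {b=9, c=8, d=15, e=15}

Answer: 0 9 8 15 15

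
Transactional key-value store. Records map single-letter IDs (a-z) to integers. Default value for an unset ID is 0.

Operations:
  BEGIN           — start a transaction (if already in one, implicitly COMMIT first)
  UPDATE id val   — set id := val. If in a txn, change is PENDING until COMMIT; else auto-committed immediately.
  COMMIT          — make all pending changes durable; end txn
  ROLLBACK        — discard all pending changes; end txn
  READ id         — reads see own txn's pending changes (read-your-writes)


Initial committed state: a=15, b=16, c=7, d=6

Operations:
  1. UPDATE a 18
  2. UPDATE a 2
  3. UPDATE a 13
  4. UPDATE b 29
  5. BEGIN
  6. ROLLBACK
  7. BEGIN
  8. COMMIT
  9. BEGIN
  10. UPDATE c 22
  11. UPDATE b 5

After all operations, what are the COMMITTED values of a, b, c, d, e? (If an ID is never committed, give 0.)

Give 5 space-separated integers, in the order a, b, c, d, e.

Answer: 13 29 7 6 0

Derivation:
Initial committed: {a=15, b=16, c=7, d=6}
Op 1: UPDATE a=18 (auto-commit; committed a=18)
Op 2: UPDATE a=2 (auto-commit; committed a=2)
Op 3: UPDATE a=13 (auto-commit; committed a=13)
Op 4: UPDATE b=29 (auto-commit; committed b=29)
Op 5: BEGIN: in_txn=True, pending={}
Op 6: ROLLBACK: discarded pending []; in_txn=False
Op 7: BEGIN: in_txn=True, pending={}
Op 8: COMMIT: merged [] into committed; committed now {a=13, b=29, c=7, d=6}
Op 9: BEGIN: in_txn=True, pending={}
Op 10: UPDATE c=22 (pending; pending now {c=22})
Op 11: UPDATE b=5 (pending; pending now {b=5, c=22})
Final committed: {a=13, b=29, c=7, d=6}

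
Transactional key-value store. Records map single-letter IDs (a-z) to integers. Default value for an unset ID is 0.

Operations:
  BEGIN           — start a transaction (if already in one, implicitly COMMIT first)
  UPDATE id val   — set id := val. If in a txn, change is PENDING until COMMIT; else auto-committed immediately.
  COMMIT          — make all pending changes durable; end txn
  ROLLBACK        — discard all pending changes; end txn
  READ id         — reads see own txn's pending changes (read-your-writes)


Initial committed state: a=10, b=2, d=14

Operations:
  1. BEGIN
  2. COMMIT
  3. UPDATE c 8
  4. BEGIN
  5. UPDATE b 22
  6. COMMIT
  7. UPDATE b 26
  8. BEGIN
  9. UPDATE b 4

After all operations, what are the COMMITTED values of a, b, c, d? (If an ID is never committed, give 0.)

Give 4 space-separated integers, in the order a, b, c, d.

Initial committed: {a=10, b=2, d=14}
Op 1: BEGIN: in_txn=True, pending={}
Op 2: COMMIT: merged [] into committed; committed now {a=10, b=2, d=14}
Op 3: UPDATE c=8 (auto-commit; committed c=8)
Op 4: BEGIN: in_txn=True, pending={}
Op 5: UPDATE b=22 (pending; pending now {b=22})
Op 6: COMMIT: merged ['b'] into committed; committed now {a=10, b=22, c=8, d=14}
Op 7: UPDATE b=26 (auto-commit; committed b=26)
Op 8: BEGIN: in_txn=True, pending={}
Op 9: UPDATE b=4 (pending; pending now {b=4})
Final committed: {a=10, b=26, c=8, d=14}

Answer: 10 26 8 14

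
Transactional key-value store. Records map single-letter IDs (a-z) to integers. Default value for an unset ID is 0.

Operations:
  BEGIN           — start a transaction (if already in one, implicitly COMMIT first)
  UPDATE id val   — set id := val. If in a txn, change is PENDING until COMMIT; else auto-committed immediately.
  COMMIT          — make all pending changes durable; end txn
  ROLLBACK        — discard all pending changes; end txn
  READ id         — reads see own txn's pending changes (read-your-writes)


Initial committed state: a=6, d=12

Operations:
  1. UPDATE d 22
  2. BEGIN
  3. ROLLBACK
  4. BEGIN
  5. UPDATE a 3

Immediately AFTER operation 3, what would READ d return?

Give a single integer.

Initial committed: {a=6, d=12}
Op 1: UPDATE d=22 (auto-commit; committed d=22)
Op 2: BEGIN: in_txn=True, pending={}
Op 3: ROLLBACK: discarded pending []; in_txn=False
After op 3: visible(d) = 22 (pending={}, committed={a=6, d=22})

Answer: 22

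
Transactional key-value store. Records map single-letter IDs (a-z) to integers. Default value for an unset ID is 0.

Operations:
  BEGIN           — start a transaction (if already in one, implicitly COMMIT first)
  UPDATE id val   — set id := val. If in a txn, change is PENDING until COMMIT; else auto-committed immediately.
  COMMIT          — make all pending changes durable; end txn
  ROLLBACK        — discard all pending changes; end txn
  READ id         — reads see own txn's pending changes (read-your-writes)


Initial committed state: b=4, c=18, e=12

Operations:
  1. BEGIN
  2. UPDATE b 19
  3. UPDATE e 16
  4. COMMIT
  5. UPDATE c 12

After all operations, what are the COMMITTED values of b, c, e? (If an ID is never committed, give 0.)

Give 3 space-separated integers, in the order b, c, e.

Initial committed: {b=4, c=18, e=12}
Op 1: BEGIN: in_txn=True, pending={}
Op 2: UPDATE b=19 (pending; pending now {b=19})
Op 3: UPDATE e=16 (pending; pending now {b=19, e=16})
Op 4: COMMIT: merged ['b', 'e'] into committed; committed now {b=19, c=18, e=16}
Op 5: UPDATE c=12 (auto-commit; committed c=12)
Final committed: {b=19, c=12, e=16}

Answer: 19 12 16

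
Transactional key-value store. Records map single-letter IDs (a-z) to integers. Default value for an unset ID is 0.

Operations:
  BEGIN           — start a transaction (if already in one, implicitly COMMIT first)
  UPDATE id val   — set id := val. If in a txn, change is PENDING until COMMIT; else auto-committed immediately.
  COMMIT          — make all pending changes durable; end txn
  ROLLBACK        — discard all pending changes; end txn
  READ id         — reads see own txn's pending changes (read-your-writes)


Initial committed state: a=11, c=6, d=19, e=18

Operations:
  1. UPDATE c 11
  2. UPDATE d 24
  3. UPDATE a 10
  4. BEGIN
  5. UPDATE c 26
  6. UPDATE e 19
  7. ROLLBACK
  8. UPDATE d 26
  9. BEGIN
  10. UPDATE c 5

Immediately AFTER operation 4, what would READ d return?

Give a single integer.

Initial committed: {a=11, c=6, d=19, e=18}
Op 1: UPDATE c=11 (auto-commit; committed c=11)
Op 2: UPDATE d=24 (auto-commit; committed d=24)
Op 3: UPDATE a=10 (auto-commit; committed a=10)
Op 4: BEGIN: in_txn=True, pending={}
After op 4: visible(d) = 24 (pending={}, committed={a=10, c=11, d=24, e=18})

Answer: 24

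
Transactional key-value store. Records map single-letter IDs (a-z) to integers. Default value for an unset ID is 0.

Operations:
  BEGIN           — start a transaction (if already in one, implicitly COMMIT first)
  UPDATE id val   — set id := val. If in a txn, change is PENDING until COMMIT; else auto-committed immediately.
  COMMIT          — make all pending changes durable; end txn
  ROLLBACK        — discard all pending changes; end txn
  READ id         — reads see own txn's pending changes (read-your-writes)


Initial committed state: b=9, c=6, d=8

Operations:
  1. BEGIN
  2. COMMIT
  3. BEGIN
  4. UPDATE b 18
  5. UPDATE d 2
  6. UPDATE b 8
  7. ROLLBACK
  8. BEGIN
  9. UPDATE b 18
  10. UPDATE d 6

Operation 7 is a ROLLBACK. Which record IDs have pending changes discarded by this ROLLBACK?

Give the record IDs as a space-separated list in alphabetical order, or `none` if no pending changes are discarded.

Initial committed: {b=9, c=6, d=8}
Op 1: BEGIN: in_txn=True, pending={}
Op 2: COMMIT: merged [] into committed; committed now {b=9, c=6, d=8}
Op 3: BEGIN: in_txn=True, pending={}
Op 4: UPDATE b=18 (pending; pending now {b=18})
Op 5: UPDATE d=2 (pending; pending now {b=18, d=2})
Op 6: UPDATE b=8 (pending; pending now {b=8, d=2})
Op 7: ROLLBACK: discarded pending ['b', 'd']; in_txn=False
Op 8: BEGIN: in_txn=True, pending={}
Op 9: UPDATE b=18 (pending; pending now {b=18})
Op 10: UPDATE d=6 (pending; pending now {b=18, d=6})
ROLLBACK at op 7 discards: ['b', 'd']

Answer: b d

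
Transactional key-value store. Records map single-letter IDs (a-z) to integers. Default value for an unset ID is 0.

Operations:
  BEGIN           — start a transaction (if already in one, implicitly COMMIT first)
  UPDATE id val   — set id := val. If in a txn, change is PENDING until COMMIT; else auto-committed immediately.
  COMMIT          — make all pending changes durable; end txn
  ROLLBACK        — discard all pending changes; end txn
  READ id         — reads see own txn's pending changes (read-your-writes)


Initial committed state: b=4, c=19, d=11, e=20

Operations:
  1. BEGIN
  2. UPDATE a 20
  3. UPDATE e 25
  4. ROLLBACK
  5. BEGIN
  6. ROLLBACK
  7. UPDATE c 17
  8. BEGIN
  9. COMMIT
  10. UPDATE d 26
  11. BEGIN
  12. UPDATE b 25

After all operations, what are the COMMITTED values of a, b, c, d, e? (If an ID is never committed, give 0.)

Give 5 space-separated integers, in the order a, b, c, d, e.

Initial committed: {b=4, c=19, d=11, e=20}
Op 1: BEGIN: in_txn=True, pending={}
Op 2: UPDATE a=20 (pending; pending now {a=20})
Op 3: UPDATE e=25 (pending; pending now {a=20, e=25})
Op 4: ROLLBACK: discarded pending ['a', 'e']; in_txn=False
Op 5: BEGIN: in_txn=True, pending={}
Op 6: ROLLBACK: discarded pending []; in_txn=False
Op 7: UPDATE c=17 (auto-commit; committed c=17)
Op 8: BEGIN: in_txn=True, pending={}
Op 9: COMMIT: merged [] into committed; committed now {b=4, c=17, d=11, e=20}
Op 10: UPDATE d=26 (auto-commit; committed d=26)
Op 11: BEGIN: in_txn=True, pending={}
Op 12: UPDATE b=25 (pending; pending now {b=25})
Final committed: {b=4, c=17, d=26, e=20}

Answer: 0 4 17 26 20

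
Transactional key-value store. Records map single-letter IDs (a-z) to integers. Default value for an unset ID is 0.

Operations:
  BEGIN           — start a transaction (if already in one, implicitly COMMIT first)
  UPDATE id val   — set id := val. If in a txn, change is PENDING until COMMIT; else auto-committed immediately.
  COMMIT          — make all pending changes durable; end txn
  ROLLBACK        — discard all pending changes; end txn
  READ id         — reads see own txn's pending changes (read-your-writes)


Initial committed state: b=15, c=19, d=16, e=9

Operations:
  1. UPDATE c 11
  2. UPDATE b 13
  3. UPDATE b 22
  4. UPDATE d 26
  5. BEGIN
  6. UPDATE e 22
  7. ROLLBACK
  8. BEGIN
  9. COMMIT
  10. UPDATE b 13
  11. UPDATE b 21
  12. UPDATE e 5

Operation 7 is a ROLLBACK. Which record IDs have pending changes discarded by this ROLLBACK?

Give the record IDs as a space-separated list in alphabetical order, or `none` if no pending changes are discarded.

Answer: e

Derivation:
Initial committed: {b=15, c=19, d=16, e=9}
Op 1: UPDATE c=11 (auto-commit; committed c=11)
Op 2: UPDATE b=13 (auto-commit; committed b=13)
Op 3: UPDATE b=22 (auto-commit; committed b=22)
Op 4: UPDATE d=26 (auto-commit; committed d=26)
Op 5: BEGIN: in_txn=True, pending={}
Op 6: UPDATE e=22 (pending; pending now {e=22})
Op 7: ROLLBACK: discarded pending ['e']; in_txn=False
Op 8: BEGIN: in_txn=True, pending={}
Op 9: COMMIT: merged [] into committed; committed now {b=22, c=11, d=26, e=9}
Op 10: UPDATE b=13 (auto-commit; committed b=13)
Op 11: UPDATE b=21 (auto-commit; committed b=21)
Op 12: UPDATE e=5 (auto-commit; committed e=5)
ROLLBACK at op 7 discards: ['e']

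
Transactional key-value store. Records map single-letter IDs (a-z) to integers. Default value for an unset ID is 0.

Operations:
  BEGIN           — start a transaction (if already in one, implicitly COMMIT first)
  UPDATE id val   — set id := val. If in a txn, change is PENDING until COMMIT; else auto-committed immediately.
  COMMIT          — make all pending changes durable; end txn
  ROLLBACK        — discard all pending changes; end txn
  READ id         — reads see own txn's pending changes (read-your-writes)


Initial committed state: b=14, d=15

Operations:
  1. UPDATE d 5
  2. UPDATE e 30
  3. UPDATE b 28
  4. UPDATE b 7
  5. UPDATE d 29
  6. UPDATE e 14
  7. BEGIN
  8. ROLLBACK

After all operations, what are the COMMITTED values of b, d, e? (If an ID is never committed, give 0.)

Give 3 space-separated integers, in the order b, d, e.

Answer: 7 29 14

Derivation:
Initial committed: {b=14, d=15}
Op 1: UPDATE d=5 (auto-commit; committed d=5)
Op 2: UPDATE e=30 (auto-commit; committed e=30)
Op 3: UPDATE b=28 (auto-commit; committed b=28)
Op 4: UPDATE b=7 (auto-commit; committed b=7)
Op 5: UPDATE d=29 (auto-commit; committed d=29)
Op 6: UPDATE e=14 (auto-commit; committed e=14)
Op 7: BEGIN: in_txn=True, pending={}
Op 8: ROLLBACK: discarded pending []; in_txn=False
Final committed: {b=7, d=29, e=14}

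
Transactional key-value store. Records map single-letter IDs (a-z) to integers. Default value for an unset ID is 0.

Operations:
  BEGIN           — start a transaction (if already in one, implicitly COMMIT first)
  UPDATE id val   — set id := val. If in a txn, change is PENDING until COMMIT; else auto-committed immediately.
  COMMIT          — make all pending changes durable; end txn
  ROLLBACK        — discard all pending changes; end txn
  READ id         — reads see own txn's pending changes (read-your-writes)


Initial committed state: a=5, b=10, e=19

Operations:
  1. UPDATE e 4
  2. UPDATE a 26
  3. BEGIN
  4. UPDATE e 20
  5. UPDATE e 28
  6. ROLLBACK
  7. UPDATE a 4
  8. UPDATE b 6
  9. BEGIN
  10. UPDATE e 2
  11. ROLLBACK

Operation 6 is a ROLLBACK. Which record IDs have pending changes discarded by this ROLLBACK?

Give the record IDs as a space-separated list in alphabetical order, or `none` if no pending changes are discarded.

Answer: e

Derivation:
Initial committed: {a=5, b=10, e=19}
Op 1: UPDATE e=4 (auto-commit; committed e=4)
Op 2: UPDATE a=26 (auto-commit; committed a=26)
Op 3: BEGIN: in_txn=True, pending={}
Op 4: UPDATE e=20 (pending; pending now {e=20})
Op 5: UPDATE e=28 (pending; pending now {e=28})
Op 6: ROLLBACK: discarded pending ['e']; in_txn=False
Op 7: UPDATE a=4 (auto-commit; committed a=4)
Op 8: UPDATE b=6 (auto-commit; committed b=6)
Op 9: BEGIN: in_txn=True, pending={}
Op 10: UPDATE e=2 (pending; pending now {e=2})
Op 11: ROLLBACK: discarded pending ['e']; in_txn=False
ROLLBACK at op 6 discards: ['e']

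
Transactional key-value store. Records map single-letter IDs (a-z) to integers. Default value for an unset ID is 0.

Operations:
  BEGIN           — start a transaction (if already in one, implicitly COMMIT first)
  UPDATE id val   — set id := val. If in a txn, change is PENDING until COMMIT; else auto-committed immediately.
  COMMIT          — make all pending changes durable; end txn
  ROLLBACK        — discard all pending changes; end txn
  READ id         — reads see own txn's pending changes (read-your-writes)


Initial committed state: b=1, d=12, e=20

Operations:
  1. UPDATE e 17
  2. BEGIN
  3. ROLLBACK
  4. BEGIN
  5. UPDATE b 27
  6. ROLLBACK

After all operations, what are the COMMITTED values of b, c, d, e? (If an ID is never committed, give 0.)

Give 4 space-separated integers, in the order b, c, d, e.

Initial committed: {b=1, d=12, e=20}
Op 1: UPDATE e=17 (auto-commit; committed e=17)
Op 2: BEGIN: in_txn=True, pending={}
Op 3: ROLLBACK: discarded pending []; in_txn=False
Op 4: BEGIN: in_txn=True, pending={}
Op 5: UPDATE b=27 (pending; pending now {b=27})
Op 6: ROLLBACK: discarded pending ['b']; in_txn=False
Final committed: {b=1, d=12, e=17}

Answer: 1 0 12 17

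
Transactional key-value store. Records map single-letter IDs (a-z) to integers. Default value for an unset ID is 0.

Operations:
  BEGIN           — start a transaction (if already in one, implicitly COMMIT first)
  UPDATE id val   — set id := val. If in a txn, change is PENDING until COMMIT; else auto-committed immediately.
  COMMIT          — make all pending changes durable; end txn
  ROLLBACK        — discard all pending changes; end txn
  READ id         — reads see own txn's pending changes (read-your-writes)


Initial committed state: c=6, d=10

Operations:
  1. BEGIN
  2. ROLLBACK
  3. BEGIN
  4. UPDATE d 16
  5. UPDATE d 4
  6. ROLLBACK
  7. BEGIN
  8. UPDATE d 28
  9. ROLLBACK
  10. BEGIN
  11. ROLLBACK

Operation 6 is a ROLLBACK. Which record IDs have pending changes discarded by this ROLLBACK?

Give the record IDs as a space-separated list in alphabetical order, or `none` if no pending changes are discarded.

Initial committed: {c=6, d=10}
Op 1: BEGIN: in_txn=True, pending={}
Op 2: ROLLBACK: discarded pending []; in_txn=False
Op 3: BEGIN: in_txn=True, pending={}
Op 4: UPDATE d=16 (pending; pending now {d=16})
Op 5: UPDATE d=4 (pending; pending now {d=4})
Op 6: ROLLBACK: discarded pending ['d']; in_txn=False
Op 7: BEGIN: in_txn=True, pending={}
Op 8: UPDATE d=28 (pending; pending now {d=28})
Op 9: ROLLBACK: discarded pending ['d']; in_txn=False
Op 10: BEGIN: in_txn=True, pending={}
Op 11: ROLLBACK: discarded pending []; in_txn=False
ROLLBACK at op 6 discards: ['d']

Answer: d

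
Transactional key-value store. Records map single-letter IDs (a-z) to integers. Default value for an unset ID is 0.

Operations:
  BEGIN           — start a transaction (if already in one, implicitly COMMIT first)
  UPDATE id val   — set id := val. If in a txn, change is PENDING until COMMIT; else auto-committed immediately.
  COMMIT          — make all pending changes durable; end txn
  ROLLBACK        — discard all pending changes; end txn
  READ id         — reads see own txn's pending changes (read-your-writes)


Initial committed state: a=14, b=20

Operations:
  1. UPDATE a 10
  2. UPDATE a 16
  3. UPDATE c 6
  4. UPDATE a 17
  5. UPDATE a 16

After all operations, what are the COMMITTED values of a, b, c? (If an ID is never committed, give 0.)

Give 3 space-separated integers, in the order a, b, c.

Answer: 16 20 6

Derivation:
Initial committed: {a=14, b=20}
Op 1: UPDATE a=10 (auto-commit; committed a=10)
Op 2: UPDATE a=16 (auto-commit; committed a=16)
Op 3: UPDATE c=6 (auto-commit; committed c=6)
Op 4: UPDATE a=17 (auto-commit; committed a=17)
Op 5: UPDATE a=16 (auto-commit; committed a=16)
Final committed: {a=16, b=20, c=6}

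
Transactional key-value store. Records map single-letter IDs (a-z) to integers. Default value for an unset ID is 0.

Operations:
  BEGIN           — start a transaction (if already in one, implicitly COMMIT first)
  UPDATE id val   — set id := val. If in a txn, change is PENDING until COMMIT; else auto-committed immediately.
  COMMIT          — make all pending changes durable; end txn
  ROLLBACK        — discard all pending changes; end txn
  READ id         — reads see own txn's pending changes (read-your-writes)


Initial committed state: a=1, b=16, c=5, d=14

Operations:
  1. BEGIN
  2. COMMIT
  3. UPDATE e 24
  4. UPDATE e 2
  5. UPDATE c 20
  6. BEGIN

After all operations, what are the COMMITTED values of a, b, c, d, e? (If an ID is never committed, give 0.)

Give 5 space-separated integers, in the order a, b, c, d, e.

Answer: 1 16 20 14 2

Derivation:
Initial committed: {a=1, b=16, c=5, d=14}
Op 1: BEGIN: in_txn=True, pending={}
Op 2: COMMIT: merged [] into committed; committed now {a=1, b=16, c=5, d=14}
Op 3: UPDATE e=24 (auto-commit; committed e=24)
Op 4: UPDATE e=2 (auto-commit; committed e=2)
Op 5: UPDATE c=20 (auto-commit; committed c=20)
Op 6: BEGIN: in_txn=True, pending={}
Final committed: {a=1, b=16, c=20, d=14, e=2}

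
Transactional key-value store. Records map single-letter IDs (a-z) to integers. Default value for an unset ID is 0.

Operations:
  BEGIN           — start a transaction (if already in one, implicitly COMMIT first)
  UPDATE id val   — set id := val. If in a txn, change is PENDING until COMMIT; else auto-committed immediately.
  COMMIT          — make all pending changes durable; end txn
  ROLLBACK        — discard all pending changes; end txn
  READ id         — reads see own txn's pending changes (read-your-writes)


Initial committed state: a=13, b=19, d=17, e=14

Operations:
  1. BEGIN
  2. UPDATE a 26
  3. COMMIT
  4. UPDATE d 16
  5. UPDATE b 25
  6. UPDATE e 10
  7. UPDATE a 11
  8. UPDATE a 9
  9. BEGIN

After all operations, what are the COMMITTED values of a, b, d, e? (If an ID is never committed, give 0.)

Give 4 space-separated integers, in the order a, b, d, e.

Initial committed: {a=13, b=19, d=17, e=14}
Op 1: BEGIN: in_txn=True, pending={}
Op 2: UPDATE a=26 (pending; pending now {a=26})
Op 3: COMMIT: merged ['a'] into committed; committed now {a=26, b=19, d=17, e=14}
Op 4: UPDATE d=16 (auto-commit; committed d=16)
Op 5: UPDATE b=25 (auto-commit; committed b=25)
Op 6: UPDATE e=10 (auto-commit; committed e=10)
Op 7: UPDATE a=11 (auto-commit; committed a=11)
Op 8: UPDATE a=9 (auto-commit; committed a=9)
Op 9: BEGIN: in_txn=True, pending={}
Final committed: {a=9, b=25, d=16, e=10}

Answer: 9 25 16 10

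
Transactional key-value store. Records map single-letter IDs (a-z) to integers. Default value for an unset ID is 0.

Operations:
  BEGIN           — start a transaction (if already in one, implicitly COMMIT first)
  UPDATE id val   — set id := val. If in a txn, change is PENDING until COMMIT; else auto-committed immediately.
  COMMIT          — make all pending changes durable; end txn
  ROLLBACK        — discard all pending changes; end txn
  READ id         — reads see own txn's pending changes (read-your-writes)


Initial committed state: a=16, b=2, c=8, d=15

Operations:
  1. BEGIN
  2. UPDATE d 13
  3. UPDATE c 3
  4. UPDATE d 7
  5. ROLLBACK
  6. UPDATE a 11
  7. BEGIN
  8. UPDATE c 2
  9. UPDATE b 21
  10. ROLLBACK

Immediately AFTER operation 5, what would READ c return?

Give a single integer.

Initial committed: {a=16, b=2, c=8, d=15}
Op 1: BEGIN: in_txn=True, pending={}
Op 2: UPDATE d=13 (pending; pending now {d=13})
Op 3: UPDATE c=3 (pending; pending now {c=3, d=13})
Op 4: UPDATE d=7 (pending; pending now {c=3, d=7})
Op 5: ROLLBACK: discarded pending ['c', 'd']; in_txn=False
After op 5: visible(c) = 8 (pending={}, committed={a=16, b=2, c=8, d=15})

Answer: 8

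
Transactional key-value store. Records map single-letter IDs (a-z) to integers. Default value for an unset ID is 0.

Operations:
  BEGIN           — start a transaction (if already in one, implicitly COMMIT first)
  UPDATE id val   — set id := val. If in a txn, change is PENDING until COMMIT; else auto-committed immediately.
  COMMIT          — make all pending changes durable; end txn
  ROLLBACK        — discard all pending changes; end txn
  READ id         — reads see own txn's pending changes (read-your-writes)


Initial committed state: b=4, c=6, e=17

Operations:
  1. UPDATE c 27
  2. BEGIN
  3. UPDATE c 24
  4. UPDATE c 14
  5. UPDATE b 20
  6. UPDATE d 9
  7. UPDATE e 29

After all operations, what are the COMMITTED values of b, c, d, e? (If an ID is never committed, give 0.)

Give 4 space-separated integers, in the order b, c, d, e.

Answer: 4 27 0 17

Derivation:
Initial committed: {b=4, c=6, e=17}
Op 1: UPDATE c=27 (auto-commit; committed c=27)
Op 2: BEGIN: in_txn=True, pending={}
Op 3: UPDATE c=24 (pending; pending now {c=24})
Op 4: UPDATE c=14 (pending; pending now {c=14})
Op 5: UPDATE b=20 (pending; pending now {b=20, c=14})
Op 6: UPDATE d=9 (pending; pending now {b=20, c=14, d=9})
Op 7: UPDATE e=29 (pending; pending now {b=20, c=14, d=9, e=29})
Final committed: {b=4, c=27, e=17}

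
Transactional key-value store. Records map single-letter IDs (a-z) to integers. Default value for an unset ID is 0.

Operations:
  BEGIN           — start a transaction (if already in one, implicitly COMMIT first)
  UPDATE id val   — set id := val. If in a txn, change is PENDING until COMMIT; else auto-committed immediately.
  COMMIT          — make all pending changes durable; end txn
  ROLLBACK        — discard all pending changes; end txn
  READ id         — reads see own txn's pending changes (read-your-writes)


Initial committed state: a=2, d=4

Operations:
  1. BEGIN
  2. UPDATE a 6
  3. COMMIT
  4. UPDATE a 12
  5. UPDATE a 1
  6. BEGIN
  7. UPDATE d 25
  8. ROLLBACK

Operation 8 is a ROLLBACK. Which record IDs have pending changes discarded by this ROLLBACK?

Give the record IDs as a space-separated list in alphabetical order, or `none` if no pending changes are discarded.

Answer: d

Derivation:
Initial committed: {a=2, d=4}
Op 1: BEGIN: in_txn=True, pending={}
Op 2: UPDATE a=6 (pending; pending now {a=6})
Op 3: COMMIT: merged ['a'] into committed; committed now {a=6, d=4}
Op 4: UPDATE a=12 (auto-commit; committed a=12)
Op 5: UPDATE a=1 (auto-commit; committed a=1)
Op 6: BEGIN: in_txn=True, pending={}
Op 7: UPDATE d=25 (pending; pending now {d=25})
Op 8: ROLLBACK: discarded pending ['d']; in_txn=False
ROLLBACK at op 8 discards: ['d']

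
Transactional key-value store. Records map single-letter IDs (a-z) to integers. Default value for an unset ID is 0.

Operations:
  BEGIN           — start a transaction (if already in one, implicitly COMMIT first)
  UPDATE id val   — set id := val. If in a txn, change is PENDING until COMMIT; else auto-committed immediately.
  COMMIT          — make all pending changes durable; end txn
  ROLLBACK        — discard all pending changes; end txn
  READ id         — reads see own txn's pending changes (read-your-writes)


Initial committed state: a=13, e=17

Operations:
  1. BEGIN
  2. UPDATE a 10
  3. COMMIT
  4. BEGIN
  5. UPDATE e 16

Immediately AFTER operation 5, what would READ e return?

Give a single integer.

Initial committed: {a=13, e=17}
Op 1: BEGIN: in_txn=True, pending={}
Op 2: UPDATE a=10 (pending; pending now {a=10})
Op 3: COMMIT: merged ['a'] into committed; committed now {a=10, e=17}
Op 4: BEGIN: in_txn=True, pending={}
Op 5: UPDATE e=16 (pending; pending now {e=16})
After op 5: visible(e) = 16 (pending={e=16}, committed={a=10, e=17})

Answer: 16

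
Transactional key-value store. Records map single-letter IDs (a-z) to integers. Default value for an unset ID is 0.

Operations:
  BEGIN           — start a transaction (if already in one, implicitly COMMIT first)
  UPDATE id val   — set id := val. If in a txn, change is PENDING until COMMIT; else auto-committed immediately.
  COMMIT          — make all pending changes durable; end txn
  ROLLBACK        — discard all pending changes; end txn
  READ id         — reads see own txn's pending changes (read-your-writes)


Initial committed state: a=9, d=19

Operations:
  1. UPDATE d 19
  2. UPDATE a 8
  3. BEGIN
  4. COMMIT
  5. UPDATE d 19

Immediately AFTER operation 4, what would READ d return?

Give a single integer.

Answer: 19

Derivation:
Initial committed: {a=9, d=19}
Op 1: UPDATE d=19 (auto-commit; committed d=19)
Op 2: UPDATE a=8 (auto-commit; committed a=8)
Op 3: BEGIN: in_txn=True, pending={}
Op 4: COMMIT: merged [] into committed; committed now {a=8, d=19}
After op 4: visible(d) = 19 (pending={}, committed={a=8, d=19})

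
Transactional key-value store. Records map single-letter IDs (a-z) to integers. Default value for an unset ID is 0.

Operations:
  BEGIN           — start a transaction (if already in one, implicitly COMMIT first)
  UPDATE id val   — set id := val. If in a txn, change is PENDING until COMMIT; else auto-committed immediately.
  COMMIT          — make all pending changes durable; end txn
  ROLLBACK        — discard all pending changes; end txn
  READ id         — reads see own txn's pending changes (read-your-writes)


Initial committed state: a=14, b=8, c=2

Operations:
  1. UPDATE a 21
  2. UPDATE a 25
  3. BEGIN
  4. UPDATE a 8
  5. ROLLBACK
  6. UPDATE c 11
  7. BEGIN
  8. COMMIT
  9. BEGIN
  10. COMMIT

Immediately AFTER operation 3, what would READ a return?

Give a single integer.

Initial committed: {a=14, b=8, c=2}
Op 1: UPDATE a=21 (auto-commit; committed a=21)
Op 2: UPDATE a=25 (auto-commit; committed a=25)
Op 3: BEGIN: in_txn=True, pending={}
After op 3: visible(a) = 25 (pending={}, committed={a=25, b=8, c=2})

Answer: 25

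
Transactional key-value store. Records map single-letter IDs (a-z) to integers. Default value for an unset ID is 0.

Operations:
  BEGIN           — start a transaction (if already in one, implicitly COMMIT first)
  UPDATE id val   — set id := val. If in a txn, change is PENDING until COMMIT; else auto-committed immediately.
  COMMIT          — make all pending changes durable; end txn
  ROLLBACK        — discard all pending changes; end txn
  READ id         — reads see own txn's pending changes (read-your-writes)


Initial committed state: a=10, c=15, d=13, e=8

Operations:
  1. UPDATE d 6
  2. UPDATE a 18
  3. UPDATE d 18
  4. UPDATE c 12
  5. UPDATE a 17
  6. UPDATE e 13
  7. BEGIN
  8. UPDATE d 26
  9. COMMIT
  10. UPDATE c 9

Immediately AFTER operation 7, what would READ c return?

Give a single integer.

Initial committed: {a=10, c=15, d=13, e=8}
Op 1: UPDATE d=6 (auto-commit; committed d=6)
Op 2: UPDATE a=18 (auto-commit; committed a=18)
Op 3: UPDATE d=18 (auto-commit; committed d=18)
Op 4: UPDATE c=12 (auto-commit; committed c=12)
Op 5: UPDATE a=17 (auto-commit; committed a=17)
Op 6: UPDATE e=13 (auto-commit; committed e=13)
Op 7: BEGIN: in_txn=True, pending={}
After op 7: visible(c) = 12 (pending={}, committed={a=17, c=12, d=18, e=13})

Answer: 12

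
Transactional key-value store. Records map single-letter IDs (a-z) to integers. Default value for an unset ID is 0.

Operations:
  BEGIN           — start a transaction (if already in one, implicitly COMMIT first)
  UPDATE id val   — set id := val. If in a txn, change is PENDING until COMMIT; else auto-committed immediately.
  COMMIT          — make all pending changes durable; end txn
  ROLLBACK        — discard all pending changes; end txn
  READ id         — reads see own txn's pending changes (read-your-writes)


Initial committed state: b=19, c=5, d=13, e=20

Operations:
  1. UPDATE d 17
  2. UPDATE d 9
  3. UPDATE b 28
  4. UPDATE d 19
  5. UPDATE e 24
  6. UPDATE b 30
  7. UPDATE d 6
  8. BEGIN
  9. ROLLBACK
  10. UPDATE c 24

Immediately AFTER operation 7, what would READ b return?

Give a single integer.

Answer: 30

Derivation:
Initial committed: {b=19, c=5, d=13, e=20}
Op 1: UPDATE d=17 (auto-commit; committed d=17)
Op 2: UPDATE d=9 (auto-commit; committed d=9)
Op 3: UPDATE b=28 (auto-commit; committed b=28)
Op 4: UPDATE d=19 (auto-commit; committed d=19)
Op 5: UPDATE e=24 (auto-commit; committed e=24)
Op 6: UPDATE b=30 (auto-commit; committed b=30)
Op 7: UPDATE d=6 (auto-commit; committed d=6)
After op 7: visible(b) = 30 (pending={}, committed={b=30, c=5, d=6, e=24})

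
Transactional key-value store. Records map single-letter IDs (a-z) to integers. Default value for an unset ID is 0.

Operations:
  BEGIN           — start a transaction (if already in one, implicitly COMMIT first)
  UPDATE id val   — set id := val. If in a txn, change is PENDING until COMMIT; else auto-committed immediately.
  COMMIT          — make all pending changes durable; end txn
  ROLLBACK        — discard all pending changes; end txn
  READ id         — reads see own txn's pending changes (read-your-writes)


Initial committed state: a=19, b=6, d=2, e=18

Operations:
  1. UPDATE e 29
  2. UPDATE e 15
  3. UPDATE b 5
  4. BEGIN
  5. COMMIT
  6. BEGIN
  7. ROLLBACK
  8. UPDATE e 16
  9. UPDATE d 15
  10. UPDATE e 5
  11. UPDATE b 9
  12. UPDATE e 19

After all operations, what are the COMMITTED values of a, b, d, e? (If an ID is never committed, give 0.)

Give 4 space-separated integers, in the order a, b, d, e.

Initial committed: {a=19, b=6, d=2, e=18}
Op 1: UPDATE e=29 (auto-commit; committed e=29)
Op 2: UPDATE e=15 (auto-commit; committed e=15)
Op 3: UPDATE b=5 (auto-commit; committed b=5)
Op 4: BEGIN: in_txn=True, pending={}
Op 5: COMMIT: merged [] into committed; committed now {a=19, b=5, d=2, e=15}
Op 6: BEGIN: in_txn=True, pending={}
Op 7: ROLLBACK: discarded pending []; in_txn=False
Op 8: UPDATE e=16 (auto-commit; committed e=16)
Op 9: UPDATE d=15 (auto-commit; committed d=15)
Op 10: UPDATE e=5 (auto-commit; committed e=5)
Op 11: UPDATE b=9 (auto-commit; committed b=9)
Op 12: UPDATE e=19 (auto-commit; committed e=19)
Final committed: {a=19, b=9, d=15, e=19}

Answer: 19 9 15 19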